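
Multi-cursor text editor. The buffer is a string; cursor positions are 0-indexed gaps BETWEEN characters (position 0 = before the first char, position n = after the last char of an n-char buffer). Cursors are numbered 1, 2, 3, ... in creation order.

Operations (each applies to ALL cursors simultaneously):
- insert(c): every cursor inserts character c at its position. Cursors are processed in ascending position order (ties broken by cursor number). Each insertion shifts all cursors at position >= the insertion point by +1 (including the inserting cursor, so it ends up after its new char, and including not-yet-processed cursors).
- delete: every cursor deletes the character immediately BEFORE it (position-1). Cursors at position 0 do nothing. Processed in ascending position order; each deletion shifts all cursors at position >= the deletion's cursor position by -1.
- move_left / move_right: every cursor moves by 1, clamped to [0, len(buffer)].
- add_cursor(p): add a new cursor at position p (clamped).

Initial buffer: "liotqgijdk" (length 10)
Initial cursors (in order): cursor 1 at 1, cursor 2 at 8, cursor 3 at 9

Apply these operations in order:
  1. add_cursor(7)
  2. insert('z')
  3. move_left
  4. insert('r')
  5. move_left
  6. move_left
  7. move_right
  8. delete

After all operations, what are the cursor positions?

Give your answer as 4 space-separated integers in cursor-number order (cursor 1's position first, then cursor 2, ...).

After op 1 (add_cursor(7)): buffer="liotqgijdk" (len 10), cursors c1@1 c4@7 c2@8 c3@9, authorship ..........
After op 2 (insert('z')): buffer="lziotqgizjzdzk" (len 14), cursors c1@2 c4@9 c2@11 c3@13, authorship .1......4.2.3.
After op 3 (move_left): buffer="lziotqgizjzdzk" (len 14), cursors c1@1 c4@8 c2@10 c3@12, authorship .1......4.2.3.
After op 4 (insert('r')): buffer="lrziotqgirzjrzdrzk" (len 18), cursors c1@2 c4@10 c2@13 c3@16, authorship .11......44.22.33.
After op 5 (move_left): buffer="lrziotqgirzjrzdrzk" (len 18), cursors c1@1 c4@9 c2@12 c3@15, authorship .11......44.22.33.
After op 6 (move_left): buffer="lrziotqgirzjrzdrzk" (len 18), cursors c1@0 c4@8 c2@11 c3@14, authorship .11......44.22.33.
After op 7 (move_right): buffer="lrziotqgirzjrzdrzk" (len 18), cursors c1@1 c4@9 c2@12 c3@15, authorship .11......44.22.33.
After op 8 (delete): buffer="rziotqgrzrzrzk" (len 14), cursors c1@0 c4@7 c2@9 c3@11, authorship 11.....442233.

Answer: 0 9 11 7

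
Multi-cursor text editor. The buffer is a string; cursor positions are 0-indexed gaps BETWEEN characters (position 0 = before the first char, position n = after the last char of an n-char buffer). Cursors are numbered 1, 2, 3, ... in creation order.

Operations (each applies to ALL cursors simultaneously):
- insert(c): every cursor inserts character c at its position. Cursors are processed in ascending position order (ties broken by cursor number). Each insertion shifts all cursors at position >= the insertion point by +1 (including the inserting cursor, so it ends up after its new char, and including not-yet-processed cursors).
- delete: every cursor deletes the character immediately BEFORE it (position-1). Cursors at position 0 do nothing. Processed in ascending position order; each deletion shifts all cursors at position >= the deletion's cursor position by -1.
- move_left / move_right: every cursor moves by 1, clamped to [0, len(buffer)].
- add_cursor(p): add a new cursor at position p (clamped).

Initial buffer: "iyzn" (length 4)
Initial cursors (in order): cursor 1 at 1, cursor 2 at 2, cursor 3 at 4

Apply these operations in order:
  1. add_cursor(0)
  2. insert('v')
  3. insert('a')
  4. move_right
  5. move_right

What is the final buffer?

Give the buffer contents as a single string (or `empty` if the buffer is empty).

After op 1 (add_cursor(0)): buffer="iyzn" (len 4), cursors c4@0 c1@1 c2@2 c3@4, authorship ....
After op 2 (insert('v')): buffer="vivyvznv" (len 8), cursors c4@1 c1@3 c2@5 c3@8, authorship 4.1.2..3
After op 3 (insert('a')): buffer="vaivayvaznva" (len 12), cursors c4@2 c1@5 c2@8 c3@12, authorship 44.11.22..33
After op 4 (move_right): buffer="vaivayvaznva" (len 12), cursors c4@3 c1@6 c2@9 c3@12, authorship 44.11.22..33
After op 5 (move_right): buffer="vaivayvaznva" (len 12), cursors c4@4 c1@7 c2@10 c3@12, authorship 44.11.22..33

Answer: vaivayvaznva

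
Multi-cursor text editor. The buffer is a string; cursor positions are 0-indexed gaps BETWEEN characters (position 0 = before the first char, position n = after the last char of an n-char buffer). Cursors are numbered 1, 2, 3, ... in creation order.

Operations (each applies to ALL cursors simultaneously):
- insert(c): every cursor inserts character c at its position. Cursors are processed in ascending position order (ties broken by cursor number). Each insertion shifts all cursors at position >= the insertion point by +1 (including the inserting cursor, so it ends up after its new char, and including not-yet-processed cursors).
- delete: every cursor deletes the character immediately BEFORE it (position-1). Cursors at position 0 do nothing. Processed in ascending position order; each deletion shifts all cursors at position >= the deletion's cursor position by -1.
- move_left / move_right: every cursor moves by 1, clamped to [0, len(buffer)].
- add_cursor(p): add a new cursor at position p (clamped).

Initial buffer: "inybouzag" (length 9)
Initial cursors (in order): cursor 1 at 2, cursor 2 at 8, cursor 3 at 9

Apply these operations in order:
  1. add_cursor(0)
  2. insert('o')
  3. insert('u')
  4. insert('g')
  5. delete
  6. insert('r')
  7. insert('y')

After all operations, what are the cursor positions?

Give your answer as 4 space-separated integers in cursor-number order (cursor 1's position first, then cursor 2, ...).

Answer: 10 20 25 4

Derivation:
After op 1 (add_cursor(0)): buffer="inybouzag" (len 9), cursors c4@0 c1@2 c2@8 c3@9, authorship .........
After op 2 (insert('o')): buffer="oinoybouzaogo" (len 13), cursors c4@1 c1@4 c2@11 c3@13, authorship 4..1......2.3
After op 3 (insert('u')): buffer="ouinouybouzaougou" (len 17), cursors c4@2 c1@6 c2@14 c3@17, authorship 44..11......22.33
After op 4 (insert('g')): buffer="ouginougybouzaouggoug" (len 21), cursors c4@3 c1@8 c2@17 c3@21, authorship 444..111......222.333
After op 5 (delete): buffer="ouinouybouzaougou" (len 17), cursors c4@2 c1@6 c2@14 c3@17, authorship 44..11......22.33
After op 6 (insert('r')): buffer="ourinourybouzaourgour" (len 21), cursors c4@3 c1@8 c2@17 c3@21, authorship 444..111......222.333
After op 7 (insert('y')): buffer="ouryinouryybouzaourygoury" (len 25), cursors c4@4 c1@10 c2@20 c3@25, authorship 4444..1111......2222.3333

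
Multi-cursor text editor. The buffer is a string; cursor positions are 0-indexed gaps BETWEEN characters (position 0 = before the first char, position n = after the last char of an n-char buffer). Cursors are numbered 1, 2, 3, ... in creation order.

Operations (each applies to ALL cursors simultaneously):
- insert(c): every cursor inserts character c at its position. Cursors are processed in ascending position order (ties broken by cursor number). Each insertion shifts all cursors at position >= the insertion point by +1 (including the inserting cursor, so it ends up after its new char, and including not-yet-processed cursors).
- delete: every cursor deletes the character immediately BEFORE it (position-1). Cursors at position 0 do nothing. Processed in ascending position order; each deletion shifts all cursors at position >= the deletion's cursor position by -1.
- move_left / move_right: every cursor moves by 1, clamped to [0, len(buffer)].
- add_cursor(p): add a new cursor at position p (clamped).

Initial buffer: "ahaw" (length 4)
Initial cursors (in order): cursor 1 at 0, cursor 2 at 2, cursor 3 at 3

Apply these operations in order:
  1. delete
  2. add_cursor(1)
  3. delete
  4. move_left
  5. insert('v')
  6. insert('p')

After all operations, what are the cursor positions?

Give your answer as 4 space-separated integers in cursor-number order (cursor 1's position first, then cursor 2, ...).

Answer: 8 8 8 8

Derivation:
After op 1 (delete): buffer="aw" (len 2), cursors c1@0 c2@1 c3@1, authorship ..
After op 2 (add_cursor(1)): buffer="aw" (len 2), cursors c1@0 c2@1 c3@1 c4@1, authorship ..
After op 3 (delete): buffer="w" (len 1), cursors c1@0 c2@0 c3@0 c4@0, authorship .
After op 4 (move_left): buffer="w" (len 1), cursors c1@0 c2@0 c3@0 c4@0, authorship .
After op 5 (insert('v')): buffer="vvvvw" (len 5), cursors c1@4 c2@4 c3@4 c4@4, authorship 1234.
After op 6 (insert('p')): buffer="vvvvppppw" (len 9), cursors c1@8 c2@8 c3@8 c4@8, authorship 12341234.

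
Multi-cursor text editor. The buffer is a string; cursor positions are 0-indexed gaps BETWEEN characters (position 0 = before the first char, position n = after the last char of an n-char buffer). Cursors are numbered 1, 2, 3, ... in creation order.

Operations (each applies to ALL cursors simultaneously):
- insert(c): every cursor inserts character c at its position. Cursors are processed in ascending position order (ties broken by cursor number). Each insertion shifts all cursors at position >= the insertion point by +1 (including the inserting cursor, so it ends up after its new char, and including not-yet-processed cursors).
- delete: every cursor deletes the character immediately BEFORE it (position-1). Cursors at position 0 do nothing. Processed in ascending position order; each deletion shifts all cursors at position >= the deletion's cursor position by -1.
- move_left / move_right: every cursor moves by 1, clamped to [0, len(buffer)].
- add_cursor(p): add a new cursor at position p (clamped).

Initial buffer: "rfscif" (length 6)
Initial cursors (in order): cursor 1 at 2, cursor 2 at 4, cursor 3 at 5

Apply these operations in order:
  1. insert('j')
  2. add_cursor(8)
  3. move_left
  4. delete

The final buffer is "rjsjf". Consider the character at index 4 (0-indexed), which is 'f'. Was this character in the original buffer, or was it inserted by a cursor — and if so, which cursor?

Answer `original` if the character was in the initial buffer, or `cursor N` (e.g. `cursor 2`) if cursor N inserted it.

Answer: original

Derivation:
After op 1 (insert('j')): buffer="rfjscjijf" (len 9), cursors c1@3 c2@6 c3@8, authorship ..1..2.3.
After op 2 (add_cursor(8)): buffer="rfjscjijf" (len 9), cursors c1@3 c2@6 c3@8 c4@8, authorship ..1..2.3.
After op 3 (move_left): buffer="rfjscjijf" (len 9), cursors c1@2 c2@5 c3@7 c4@7, authorship ..1..2.3.
After op 4 (delete): buffer="rjsjf" (len 5), cursors c1@1 c2@3 c3@3 c4@3, authorship .1.3.
Authorship (.=original, N=cursor N): . 1 . 3 .
Index 4: author = original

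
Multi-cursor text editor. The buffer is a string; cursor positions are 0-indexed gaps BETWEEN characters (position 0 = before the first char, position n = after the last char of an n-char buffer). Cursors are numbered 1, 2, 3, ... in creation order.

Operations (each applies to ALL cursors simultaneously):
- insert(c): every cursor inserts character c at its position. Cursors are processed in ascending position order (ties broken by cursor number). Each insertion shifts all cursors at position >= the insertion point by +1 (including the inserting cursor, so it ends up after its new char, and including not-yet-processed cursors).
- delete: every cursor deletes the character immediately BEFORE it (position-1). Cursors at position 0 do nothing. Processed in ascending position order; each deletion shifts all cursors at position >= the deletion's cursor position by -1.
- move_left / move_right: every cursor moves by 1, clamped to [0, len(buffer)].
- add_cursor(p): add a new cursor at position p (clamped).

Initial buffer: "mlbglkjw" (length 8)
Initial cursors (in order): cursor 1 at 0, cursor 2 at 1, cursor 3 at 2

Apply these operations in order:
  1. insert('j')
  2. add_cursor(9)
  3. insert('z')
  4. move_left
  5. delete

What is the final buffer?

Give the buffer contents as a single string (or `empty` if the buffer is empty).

After op 1 (insert('j')): buffer="jmjljbglkjw" (len 11), cursors c1@1 c2@3 c3@5, authorship 1.2.3......
After op 2 (add_cursor(9)): buffer="jmjljbglkjw" (len 11), cursors c1@1 c2@3 c3@5 c4@9, authorship 1.2.3......
After op 3 (insert('z')): buffer="jzmjzljzbglkzjw" (len 15), cursors c1@2 c2@5 c3@8 c4@13, authorship 11.22.33....4..
After op 4 (move_left): buffer="jzmjzljzbglkzjw" (len 15), cursors c1@1 c2@4 c3@7 c4@12, authorship 11.22.33....4..
After op 5 (delete): buffer="zmzlzbglzjw" (len 11), cursors c1@0 c2@2 c3@4 c4@8, authorship 1.2.3...4..

Answer: zmzlzbglzjw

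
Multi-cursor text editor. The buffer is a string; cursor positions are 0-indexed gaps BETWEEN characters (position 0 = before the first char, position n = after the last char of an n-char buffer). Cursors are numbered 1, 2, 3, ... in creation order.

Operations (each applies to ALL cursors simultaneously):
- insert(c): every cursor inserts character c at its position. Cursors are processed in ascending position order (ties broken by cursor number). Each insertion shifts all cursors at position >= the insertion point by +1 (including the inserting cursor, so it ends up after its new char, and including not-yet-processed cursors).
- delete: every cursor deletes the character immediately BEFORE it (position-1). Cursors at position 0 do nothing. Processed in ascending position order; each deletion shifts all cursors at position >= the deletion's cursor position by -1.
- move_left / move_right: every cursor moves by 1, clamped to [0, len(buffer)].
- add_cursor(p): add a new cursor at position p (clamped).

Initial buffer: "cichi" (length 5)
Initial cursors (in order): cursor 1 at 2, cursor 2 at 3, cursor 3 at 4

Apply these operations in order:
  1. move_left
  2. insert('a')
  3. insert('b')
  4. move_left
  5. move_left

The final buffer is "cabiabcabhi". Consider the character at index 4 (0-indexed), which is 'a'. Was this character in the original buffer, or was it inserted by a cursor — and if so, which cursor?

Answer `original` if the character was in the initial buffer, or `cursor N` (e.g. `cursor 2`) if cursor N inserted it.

Answer: cursor 2

Derivation:
After op 1 (move_left): buffer="cichi" (len 5), cursors c1@1 c2@2 c3@3, authorship .....
After op 2 (insert('a')): buffer="caiacahi" (len 8), cursors c1@2 c2@4 c3@6, authorship .1.2.3..
After op 3 (insert('b')): buffer="cabiabcabhi" (len 11), cursors c1@3 c2@6 c3@9, authorship .11.22.33..
After op 4 (move_left): buffer="cabiabcabhi" (len 11), cursors c1@2 c2@5 c3@8, authorship .11.22.33..
After op 5 (move_left): buffer="cabiabcabhi" (len 11), cursors c1@1 c2@4 c3@7, authorship .11.22.33..
Authorship (.=original, N=cursor N): . 1 1 . 2 2 . 3 3 . .
Index 4: author = 2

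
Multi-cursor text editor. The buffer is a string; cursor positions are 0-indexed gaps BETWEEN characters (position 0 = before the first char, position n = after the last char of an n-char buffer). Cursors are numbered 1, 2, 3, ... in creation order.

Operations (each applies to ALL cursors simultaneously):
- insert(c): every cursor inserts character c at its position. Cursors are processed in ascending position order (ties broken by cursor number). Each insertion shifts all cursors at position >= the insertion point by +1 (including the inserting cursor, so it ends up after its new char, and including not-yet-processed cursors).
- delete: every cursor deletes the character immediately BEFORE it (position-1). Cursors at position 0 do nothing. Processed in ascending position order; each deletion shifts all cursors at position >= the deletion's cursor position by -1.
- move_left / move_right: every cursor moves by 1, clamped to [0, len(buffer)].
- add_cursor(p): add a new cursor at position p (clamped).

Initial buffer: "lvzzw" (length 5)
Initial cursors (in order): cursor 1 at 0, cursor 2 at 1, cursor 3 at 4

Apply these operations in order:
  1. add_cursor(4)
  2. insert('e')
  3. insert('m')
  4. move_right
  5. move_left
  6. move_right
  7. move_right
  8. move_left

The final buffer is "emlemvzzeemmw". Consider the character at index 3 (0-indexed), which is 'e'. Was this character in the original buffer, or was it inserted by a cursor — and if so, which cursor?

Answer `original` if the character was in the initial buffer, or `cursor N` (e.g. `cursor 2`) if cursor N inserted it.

Answer: cursor 2

Derivation:
After op 1 (add_cursor(4)): buffer="lvzzw" (len 5), cursors c1@0 c2@1 c3@4 c4@4, authorship .....
After op 2 (insert('e')): buffer="elevzzeew" (len 9), cursors c1@1 c2@3 c3@8 c4@8, authorship 1.2...34.
After op 3 (insert('m')): buffer="emlemvzzeemmw" (len 13), cursors c1@2 c2@5 c3@12 c4@12, authorship 11.22...3434.
After op 4 (move_right): buffer="emlemvzzeemmw" (len 13), cursors c1@3 c2@6 c3@13 c4@13, authorship 11.22...3434.
After op 5 (move_left): buffer="emlemvzzeemmw" (len 13), cursors c1@2 c2@5 c3@12 c4@12, authorship 11.22...3434.
After op 6 (move_right): buffer="emlemvzzeemmw" (len 13), cursors c1@3 c2@6 c3@13 c4@13, authorship 11.22...3434.
After op 7 (move_right): buffer="emlemvzzeemmw" (len 13), cursors c1@4 c2@7 c3@13 c4@13, authorship 11.22...3434.
After op 8 (move_left): buffer="emlemvzzeemmw" (len 13), cursors c1@3 c2@6 c3@12 c4@12, authorship 11.22...3434.
Authorship (.=original, N=cursor N): 1 1 . 2 2 . . . 3 4 3 4 .
Index 3: author = 2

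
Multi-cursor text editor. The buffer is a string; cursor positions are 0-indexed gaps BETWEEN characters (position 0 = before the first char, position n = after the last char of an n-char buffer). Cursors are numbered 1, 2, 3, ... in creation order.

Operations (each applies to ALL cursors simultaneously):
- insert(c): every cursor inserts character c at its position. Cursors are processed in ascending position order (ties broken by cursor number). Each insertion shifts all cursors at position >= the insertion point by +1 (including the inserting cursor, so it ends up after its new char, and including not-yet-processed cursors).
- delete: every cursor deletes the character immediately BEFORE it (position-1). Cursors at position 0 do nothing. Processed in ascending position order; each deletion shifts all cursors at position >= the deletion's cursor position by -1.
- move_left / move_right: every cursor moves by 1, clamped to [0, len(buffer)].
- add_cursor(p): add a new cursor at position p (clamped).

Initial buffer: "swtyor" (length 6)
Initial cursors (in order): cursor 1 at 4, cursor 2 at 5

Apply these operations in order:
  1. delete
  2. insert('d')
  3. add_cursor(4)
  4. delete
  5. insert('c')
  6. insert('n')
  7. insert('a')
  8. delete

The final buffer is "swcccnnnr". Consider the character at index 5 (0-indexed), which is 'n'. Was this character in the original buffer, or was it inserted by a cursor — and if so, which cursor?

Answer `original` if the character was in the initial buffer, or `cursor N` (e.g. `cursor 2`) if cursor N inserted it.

After op 1 (delete): buffer="swtr" (len 4), cursors c1@3 c2@3, authorship ....
After op 2 (insert('d')): buffer="swtddr" (len 6), cursors c1@5 c2@5, authorship ...12.
After op 3 (add_cursor(4)): buffer="swtddr" (len 6), cursors c3@4 c1@5 c2@5, authorship ...12.
After op 4 (delete): buffer="swr" (len 3), cursors c1@2 c2@2 c3@2, authorship ...
After op 5 (insert('c')): buffer="swcccr" (len 6), cursors c1@5 c2@5 c3@5, authorship ..123.
After op 6 (insert('n')): buffer="swcccnnnr" (len 9), cursors c1@8 c2@8 c3@8, authorship ..123123.
After op 7 (insert('a')): buffer="swcccnnnaaar" (len 12), cursors c1@11 c2@11 c3@11, authorship ..123123123.
After op 8 (delete): buffer="swcccnnnr" (len 9), cursors c1@8 c2@8 c3@8, authorship ..123123.
Authorship (.=original, N=cursor N): . . 1 2 3 1 2 3 .
Index 5: author = 1

Answer: cursor 1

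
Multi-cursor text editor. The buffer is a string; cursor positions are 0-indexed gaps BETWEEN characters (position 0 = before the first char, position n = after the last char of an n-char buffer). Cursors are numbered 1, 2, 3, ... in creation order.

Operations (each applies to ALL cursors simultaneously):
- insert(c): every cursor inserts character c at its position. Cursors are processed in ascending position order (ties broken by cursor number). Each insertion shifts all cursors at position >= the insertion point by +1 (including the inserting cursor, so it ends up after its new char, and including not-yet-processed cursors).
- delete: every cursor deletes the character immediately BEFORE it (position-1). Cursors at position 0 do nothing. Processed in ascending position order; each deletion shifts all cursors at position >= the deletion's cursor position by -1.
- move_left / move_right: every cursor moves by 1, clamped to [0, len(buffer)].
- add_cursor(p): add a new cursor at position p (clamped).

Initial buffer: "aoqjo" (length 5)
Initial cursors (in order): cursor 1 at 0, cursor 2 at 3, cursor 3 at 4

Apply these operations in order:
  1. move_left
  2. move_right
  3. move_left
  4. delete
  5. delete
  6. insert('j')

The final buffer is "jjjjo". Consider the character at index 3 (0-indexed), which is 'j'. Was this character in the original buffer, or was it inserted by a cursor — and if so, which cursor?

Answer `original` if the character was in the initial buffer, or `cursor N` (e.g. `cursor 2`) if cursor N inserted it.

After op 1 (move_left): buffer="aoqjo" (len 5), cursors c1@0 c2@2 c3@3, authorship .....
After op 2 (move_right): buffer="aoqjo" (len 5), cursors c1@1 c2@3 c3@4, authorship .....
After op 3 (move_left): buffer="aoqjo" (len 5), cursors c1@0 c2@2 c3@3, authorship .....
After op 4 (delete): buffer="ajo" (len 3), cursors c1@0 c2@1 c3@1, authorship ...
After op 5 (delete): buffer="jo" (len 2), cursors c1@0 c2@0 c3@0, authorship ..
After op 6 (insert('j')): buffer="jjjjo" (len 5), cursors c1@3 c2@3 c3@3, authorship 123..
Authorship (.=original, N=cursor N): 1 2 3 . .
Index 3: author = original

Answer: original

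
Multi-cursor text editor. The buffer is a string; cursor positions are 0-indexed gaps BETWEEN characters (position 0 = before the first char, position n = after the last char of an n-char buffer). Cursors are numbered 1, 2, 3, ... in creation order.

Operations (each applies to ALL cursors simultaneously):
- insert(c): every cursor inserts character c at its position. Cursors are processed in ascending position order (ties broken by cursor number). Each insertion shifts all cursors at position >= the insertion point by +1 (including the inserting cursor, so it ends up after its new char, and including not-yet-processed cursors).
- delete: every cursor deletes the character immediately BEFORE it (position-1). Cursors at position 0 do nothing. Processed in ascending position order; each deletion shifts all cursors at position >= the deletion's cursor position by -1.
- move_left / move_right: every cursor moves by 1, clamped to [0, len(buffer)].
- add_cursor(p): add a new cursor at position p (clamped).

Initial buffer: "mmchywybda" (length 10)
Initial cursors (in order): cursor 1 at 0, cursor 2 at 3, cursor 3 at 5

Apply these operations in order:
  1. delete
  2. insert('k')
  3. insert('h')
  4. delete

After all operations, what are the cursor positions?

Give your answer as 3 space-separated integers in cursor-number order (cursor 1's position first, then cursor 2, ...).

Answer: 1 4 6

Derivation:
After op 1 (delete): buffer="mmhwybda" (len 8), cursors c1@0 c2@2 c3@3, authorship ........
After op 2 (insert('k')): buffer="kmmkhkwybda" (len 11), cursors c1@1 c2@4 c3@6, authorship 1..2.3.....
After op 3 (insert('h')): buffer="khmmkhhkhwybda" (len 14), cursors c1@2 c2@6 c3@9, authorship 11..22.33.....
After op 4 (delete): buffer="kmmkhkwybda" (len 11), cursors c1@1 c2@4 c3@6, authorship 1..2.3.....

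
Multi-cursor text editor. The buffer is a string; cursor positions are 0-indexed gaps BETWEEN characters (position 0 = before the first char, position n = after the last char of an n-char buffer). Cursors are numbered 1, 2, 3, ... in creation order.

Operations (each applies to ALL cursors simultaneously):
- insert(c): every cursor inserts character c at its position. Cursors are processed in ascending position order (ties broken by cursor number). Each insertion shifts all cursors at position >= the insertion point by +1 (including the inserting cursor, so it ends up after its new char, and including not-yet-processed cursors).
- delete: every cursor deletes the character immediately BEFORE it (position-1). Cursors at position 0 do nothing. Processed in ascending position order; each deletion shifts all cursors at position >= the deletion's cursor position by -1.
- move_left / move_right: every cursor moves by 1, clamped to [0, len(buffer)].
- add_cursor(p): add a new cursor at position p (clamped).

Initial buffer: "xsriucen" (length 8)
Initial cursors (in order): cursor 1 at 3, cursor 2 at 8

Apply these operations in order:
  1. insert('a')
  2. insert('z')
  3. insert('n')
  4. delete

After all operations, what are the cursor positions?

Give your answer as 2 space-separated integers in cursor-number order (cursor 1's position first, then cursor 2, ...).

After op 1 (insert('a')): buffer="xsraiucena" (len 10), cursors c1@4 c2@10, authorship ...1.....2
After op 2 (insert('z')): buffer="xsraziucenaz" (len 12), cursors c1@5 c2@12, authorship ...11.....22
After op 3 (insert('n')): buffer="xsrazniucenazn" (len 14), cursors c1@6 c2@14, authorship ...111.....222
After op 4 (delete): buffer="xsraziucenaz" (len 12), cursors c1@5 c2@12, authorship ...11.....22

Answer: 5 12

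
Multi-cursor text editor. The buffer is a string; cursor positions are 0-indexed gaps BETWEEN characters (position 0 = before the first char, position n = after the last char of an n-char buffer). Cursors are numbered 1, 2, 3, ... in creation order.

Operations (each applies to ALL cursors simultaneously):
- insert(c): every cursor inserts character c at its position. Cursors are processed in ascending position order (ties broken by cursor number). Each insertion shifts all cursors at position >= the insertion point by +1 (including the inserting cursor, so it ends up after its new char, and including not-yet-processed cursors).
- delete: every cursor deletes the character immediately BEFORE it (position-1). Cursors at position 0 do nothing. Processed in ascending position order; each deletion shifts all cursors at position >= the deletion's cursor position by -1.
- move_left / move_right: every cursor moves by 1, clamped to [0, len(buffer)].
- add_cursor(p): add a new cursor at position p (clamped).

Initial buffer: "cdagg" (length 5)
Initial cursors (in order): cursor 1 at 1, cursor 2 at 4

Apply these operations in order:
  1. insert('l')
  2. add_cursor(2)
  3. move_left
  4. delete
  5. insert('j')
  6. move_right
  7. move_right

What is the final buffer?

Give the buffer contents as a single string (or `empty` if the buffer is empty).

Answer: jjldajlg

Derivation:
After op 1 (insert('l')): buffer="cldaglg" (len 7), cursors c1@2 c2@6, authorship .1...2.
After op 2 (add_cursor(2)): buffer="cldaglg" (len 7), cursors c1@2 c3@2 c2@6, authorship .1...2.
After op 3 (move_left): buffer="cldaglg" (len 7), cursors c1@1 c3@1 c2@5, authorship .1...2.
After op 4 (delete): buffer="ldalg" (len 5), cursors c1@0 c3@0 c2@3, authorship 1..2.
After op 5 (insert('j')): buffer="jjldajlg" (len 8), cursors c1@2 c3@2 c2@6, authorship 131..22.
After op 6 (move_right): buffer="jjldajlg" (len 8), cursors c1@3 c3@3 c2@7, authorship 131..22.
After op 7 (move_right): buffer="jjldajlg" (len 8), cursors c1@4 c3@4 c2@8, authorship 131..22.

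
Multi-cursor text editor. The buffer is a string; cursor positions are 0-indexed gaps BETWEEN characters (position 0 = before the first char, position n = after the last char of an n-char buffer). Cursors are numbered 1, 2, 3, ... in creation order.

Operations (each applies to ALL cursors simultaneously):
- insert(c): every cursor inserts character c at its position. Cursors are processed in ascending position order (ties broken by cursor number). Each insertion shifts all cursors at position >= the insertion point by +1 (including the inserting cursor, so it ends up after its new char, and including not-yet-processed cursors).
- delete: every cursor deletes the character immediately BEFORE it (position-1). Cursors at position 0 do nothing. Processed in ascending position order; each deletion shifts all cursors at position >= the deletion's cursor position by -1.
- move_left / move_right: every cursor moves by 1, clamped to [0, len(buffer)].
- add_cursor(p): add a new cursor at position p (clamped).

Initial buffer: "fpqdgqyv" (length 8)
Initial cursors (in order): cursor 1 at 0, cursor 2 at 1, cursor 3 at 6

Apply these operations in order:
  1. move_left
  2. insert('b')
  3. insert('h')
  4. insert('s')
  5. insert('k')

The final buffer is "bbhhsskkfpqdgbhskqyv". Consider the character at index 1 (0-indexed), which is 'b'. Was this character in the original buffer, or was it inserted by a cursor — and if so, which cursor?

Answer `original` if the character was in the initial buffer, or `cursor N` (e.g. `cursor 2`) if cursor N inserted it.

After op 1 (move_left): buffer="fpqdgqyv" (len 8), cursors c1@0 c2@0 c3@5, authorship ........
After op 2 (insert('b')): buffer="bbfpqdgbqyv" (len 11), cursors c1@2 c2@2 c3@8, authorship 12.....3...
After op 3 (insert('h')): buffer="bbhhfpqdgbhqyv" (len 14), cursors c1@4 c2@4 c3@11, authorship 1212.....33...
After op 4 (insert('s')): buffer="bbhhssfpqdgbhsqyv" (len 17), cursors c1@6 c2@6 c3@14, authorship 121212.....333...
After op 5 (insert('k')): buffer="bbhhsskkfpqdgbhskqyv" (len 20), cursors c1@8 c2@8 c3@17, authorship 12121212.....3333...
Authorship (.=original, N=cursor N): 1 2 1 2 1 2 1 2 . . . . . 3 3 3 3 . . .
Index 1: author = 2

Answer: cursor 2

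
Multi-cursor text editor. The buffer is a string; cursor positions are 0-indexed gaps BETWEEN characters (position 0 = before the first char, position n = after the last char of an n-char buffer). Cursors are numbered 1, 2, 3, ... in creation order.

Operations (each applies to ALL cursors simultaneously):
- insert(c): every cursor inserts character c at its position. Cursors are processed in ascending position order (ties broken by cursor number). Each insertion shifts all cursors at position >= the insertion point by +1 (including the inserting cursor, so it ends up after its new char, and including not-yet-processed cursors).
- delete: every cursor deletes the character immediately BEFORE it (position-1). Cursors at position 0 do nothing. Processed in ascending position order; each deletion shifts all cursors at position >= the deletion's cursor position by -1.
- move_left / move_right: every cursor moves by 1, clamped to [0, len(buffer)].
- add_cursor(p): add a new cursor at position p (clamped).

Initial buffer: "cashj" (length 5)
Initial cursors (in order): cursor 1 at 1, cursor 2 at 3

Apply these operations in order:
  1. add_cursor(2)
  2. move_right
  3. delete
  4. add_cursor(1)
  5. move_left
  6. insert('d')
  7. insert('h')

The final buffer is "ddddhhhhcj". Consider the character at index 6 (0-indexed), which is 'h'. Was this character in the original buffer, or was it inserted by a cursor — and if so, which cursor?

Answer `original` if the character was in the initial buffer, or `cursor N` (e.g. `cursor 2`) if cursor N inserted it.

Answer: cursor 3

Derivation:
After op 1 (add_cursor(2)): buffer="cashj" (len 5), cursors c1@1 c3@2 c2@3, authorship .....
After op 2 (move_right): buffer="cashj" (len 5), cursors c1@2 c3@3 c2@4, authorship .....
After op 3 (delete): buffer="cj" (len 2), cursors c1@1 c2@1 c3@1, authorship ..
After op 4 (add_cursor(1)): buffer="cj" (len 2), cursors c1@1 c2@1 c3@1 c4@1, authorship ..
After op 5 (move_left): buffer="cj" (len 2), cursors c1@0 c2@0 c3@0 c4@0, authorship ..
After op 6 (insert('d')): buffer="ddddcj" (len 6), cursors c1@4 c2@4 c3@4 c4@4, authorship 1234..
After op 7 (insert('h')): buffer="ddddhhhhcj" (len 10), cursors c1@8 c2@8 c3@8 c4@8, authorship 12341234..
Authorship (.=original, N=cursor N): 1 2 3 4 1 2 3 4 . .
Index 6: author = 3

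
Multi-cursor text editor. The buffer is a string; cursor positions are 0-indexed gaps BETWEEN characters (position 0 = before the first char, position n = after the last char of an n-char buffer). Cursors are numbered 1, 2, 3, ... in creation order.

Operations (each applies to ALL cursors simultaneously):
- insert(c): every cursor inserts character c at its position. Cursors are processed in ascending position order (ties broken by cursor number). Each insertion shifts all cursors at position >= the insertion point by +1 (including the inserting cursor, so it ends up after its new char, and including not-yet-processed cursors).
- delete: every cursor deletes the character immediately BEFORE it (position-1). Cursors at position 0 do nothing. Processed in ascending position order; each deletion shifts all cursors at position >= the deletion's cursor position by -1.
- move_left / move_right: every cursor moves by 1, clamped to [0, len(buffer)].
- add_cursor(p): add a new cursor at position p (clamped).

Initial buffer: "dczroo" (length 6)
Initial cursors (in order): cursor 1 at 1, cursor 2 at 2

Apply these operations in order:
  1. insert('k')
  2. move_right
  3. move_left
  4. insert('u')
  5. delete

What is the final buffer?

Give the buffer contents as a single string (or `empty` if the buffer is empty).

Answer: dkckzroo

Derivation:
After op 1 (insert('k')): buffer="dkckzroo" (len 8), cursors c1@2 c2@4, authorship .1.2....
After op 2 (move_right): buffer="dkckzroo" (len 8), cursors c1@3 c2@5, authorship .1.2....
After op 3 (move_left): buffer="dkckzroo" (len 8), cursors c1@2 c2@4, authorship .1.2....
After op 4 (insert('u')): buffer="dkuckuzroo" (len 10), cursors c1@3 c2@6, authorship .11.22....
After op 5 (delete): buffer="dkckzroo" (len 8), cursors c1@2 c2@4, authorship .1.2....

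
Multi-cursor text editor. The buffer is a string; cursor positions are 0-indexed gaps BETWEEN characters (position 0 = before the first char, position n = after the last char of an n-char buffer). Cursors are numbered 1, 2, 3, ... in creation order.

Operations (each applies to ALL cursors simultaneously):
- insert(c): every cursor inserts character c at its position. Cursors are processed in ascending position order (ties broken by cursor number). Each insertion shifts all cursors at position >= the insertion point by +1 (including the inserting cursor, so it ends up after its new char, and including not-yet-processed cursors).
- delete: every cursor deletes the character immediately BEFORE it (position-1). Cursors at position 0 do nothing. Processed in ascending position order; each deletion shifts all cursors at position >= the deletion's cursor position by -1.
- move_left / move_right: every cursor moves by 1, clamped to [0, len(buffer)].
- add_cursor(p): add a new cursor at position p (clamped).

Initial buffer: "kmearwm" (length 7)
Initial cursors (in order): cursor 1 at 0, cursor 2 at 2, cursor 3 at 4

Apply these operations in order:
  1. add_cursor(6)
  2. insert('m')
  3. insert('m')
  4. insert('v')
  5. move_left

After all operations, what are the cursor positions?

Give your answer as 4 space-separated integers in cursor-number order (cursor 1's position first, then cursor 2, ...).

Answer: 2 7 12 17

Derivation:
After op 1 (add_cursor(6)): buffer="kmearwm" (len 7), cursors c1@0 c2@2 c3@4 c4@6, authorship .......
After op 2 (insert('m')): buffer="mkmmeamrwmm" (len 11), cursors c1@1 c2@4 c3@7 c4@10, authorship 1..2..3..4.
After op 3 (insert('m')): buffer="mmkmmmeammrwmmm" (len 15), cursors c1@2 c2@6 c3@10 c4@14, authorship 11..22..33..44.
After op 4 (insert('v')): buffer="mmvkmmmveammvrwmmvm" (len 19), cursors c1@3 c2@8 c3@13 c4@18, authorship 111..222..333..444.
After op 5 (move_left): buffer="mmvkmmmveammvrwmmvm" (len 19), cursors c1@2 c2@7 c3@12 c4@17, authorship 111..222..333..444.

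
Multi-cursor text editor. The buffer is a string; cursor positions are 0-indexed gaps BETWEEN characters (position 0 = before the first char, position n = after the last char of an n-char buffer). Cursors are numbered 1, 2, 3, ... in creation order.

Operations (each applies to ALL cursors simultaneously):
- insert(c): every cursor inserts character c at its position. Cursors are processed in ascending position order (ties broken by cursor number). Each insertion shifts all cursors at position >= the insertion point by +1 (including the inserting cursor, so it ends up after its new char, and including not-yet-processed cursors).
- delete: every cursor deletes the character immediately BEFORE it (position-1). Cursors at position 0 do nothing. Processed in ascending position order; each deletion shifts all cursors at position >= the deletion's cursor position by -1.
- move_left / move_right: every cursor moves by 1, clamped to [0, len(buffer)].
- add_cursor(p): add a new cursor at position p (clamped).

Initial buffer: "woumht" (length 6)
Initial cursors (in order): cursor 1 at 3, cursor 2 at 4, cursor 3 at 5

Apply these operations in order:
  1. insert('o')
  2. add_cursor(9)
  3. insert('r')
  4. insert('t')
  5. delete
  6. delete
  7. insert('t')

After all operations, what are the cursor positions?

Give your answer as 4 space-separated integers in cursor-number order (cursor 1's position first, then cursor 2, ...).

After op 1 (insert('o')): buffer="wouomohot" (len 9), cursors c1@4 c2@6 c3@8, authorship ...1.2.3.
After op 2 (add_cursor(9)): buffer="wouomohot" (len 9), cursors c1@4 c2@6 c3@8 c4@9, authorship ...1.2.3.
After op 3 (insert('r')): buffer="wouormorhortr" (len 13), cursors c1@5 c2@8 c3@11 c4@13, authorship ...11.22.33.4
After op 4 (insert('t')): buffer="wouortmorthorttrt" (len 17), cursors c1@6 c2@10 c3@14 c4@17, authorship ...111.222.333.44
After op 5 (delete): buffer="wouormorhortr" (len 13), cursors c1@5 c2@8 c3@11 c4@13, authorship ...11.22.33.4
After op 6 (delete): buffer="wouomohot" (len 9), cursors c1@4 c2@6 c3@8 c4@9, authorship ...1.2.3.
After op 7 (insert('t')): buffer="wouotmothottt" (len 13), cursors c1@5 c2@8 c3@11 c4@13, authorship ...11.22.33.4

Answer: 5 8 11 13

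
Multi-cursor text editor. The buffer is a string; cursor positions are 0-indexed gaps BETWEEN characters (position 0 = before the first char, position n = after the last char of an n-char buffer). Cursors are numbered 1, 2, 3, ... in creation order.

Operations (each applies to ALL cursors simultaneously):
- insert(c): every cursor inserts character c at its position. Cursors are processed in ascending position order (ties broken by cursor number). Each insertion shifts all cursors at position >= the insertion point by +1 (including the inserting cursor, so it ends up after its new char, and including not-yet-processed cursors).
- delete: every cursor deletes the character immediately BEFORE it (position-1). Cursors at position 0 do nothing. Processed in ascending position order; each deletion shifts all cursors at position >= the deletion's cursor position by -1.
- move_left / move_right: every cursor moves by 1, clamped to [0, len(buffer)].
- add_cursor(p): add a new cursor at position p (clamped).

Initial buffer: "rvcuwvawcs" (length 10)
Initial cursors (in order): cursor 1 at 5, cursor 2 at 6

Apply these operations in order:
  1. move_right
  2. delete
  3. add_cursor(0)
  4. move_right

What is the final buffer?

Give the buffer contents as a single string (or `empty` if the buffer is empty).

Answer: rvcuwwcs

Derivation:
After op 1 (move_right): buffer="rvcuwvawcs" (len 10), cursors c1@6 c2@7, authorship ..........
After op 2 (delete): buffer="rvcuwwcs" (len 8), cursors c1@5 c2@5, authorship ........
After op 3 (add_cursor(0)): buffer="rvcuwwcs" (len 8), cursors c3@0 c1@5 c2@5, authorship ........
After op 4 (move_right): buffer="rvcuwwcs" (len 8), cursors c3@1 c1@6 c2@6, authorship ........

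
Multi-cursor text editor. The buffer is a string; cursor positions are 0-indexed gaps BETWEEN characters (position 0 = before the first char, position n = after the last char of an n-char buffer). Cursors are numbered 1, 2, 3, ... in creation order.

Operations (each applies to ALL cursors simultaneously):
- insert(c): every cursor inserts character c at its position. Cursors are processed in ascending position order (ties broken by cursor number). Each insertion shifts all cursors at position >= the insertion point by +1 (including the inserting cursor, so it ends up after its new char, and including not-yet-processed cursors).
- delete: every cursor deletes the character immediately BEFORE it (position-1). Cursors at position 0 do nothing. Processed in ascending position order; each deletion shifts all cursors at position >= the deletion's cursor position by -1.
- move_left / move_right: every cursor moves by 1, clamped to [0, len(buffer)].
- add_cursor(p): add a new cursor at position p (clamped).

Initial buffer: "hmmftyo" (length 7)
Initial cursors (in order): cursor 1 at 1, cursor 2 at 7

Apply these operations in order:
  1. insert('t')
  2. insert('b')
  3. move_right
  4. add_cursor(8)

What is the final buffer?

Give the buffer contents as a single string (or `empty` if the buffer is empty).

Answer: htbmmftyotb

Derivation:
After op 1 (insert('t')): buffer="htmmftyot" (len 9), cursors c1@2 c2@9, authorship .1......2
After op 2 (insert('b')): buffer="htbmmftyotb" (len 11), cursors c1@3 c2@11, authorship .11......22
After op 3 (move_right): buffer="htbmmftyotb" (len 11), cursors c1@4 c2@11, authorship .11......22
After op 4 (add_cursor(8)): buffer="htbmmftyotb" (len 11), cursors c1@4 c3@8 c2@11, authorship .11......22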